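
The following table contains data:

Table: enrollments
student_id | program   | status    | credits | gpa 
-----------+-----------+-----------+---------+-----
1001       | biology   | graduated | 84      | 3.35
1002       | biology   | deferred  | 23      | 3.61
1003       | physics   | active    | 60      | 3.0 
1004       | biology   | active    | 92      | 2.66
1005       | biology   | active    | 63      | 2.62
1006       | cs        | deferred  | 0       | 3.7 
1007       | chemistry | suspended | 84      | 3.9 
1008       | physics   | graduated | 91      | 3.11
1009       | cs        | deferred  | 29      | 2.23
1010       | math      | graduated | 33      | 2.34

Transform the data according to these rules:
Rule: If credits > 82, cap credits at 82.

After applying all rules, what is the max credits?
82

Step 1: Original maximum credits = 92
Step 2: Apply cap at 82
Step 3: 4 records had credits > 82 and were capped
Step 4: Maximum after transformation = 82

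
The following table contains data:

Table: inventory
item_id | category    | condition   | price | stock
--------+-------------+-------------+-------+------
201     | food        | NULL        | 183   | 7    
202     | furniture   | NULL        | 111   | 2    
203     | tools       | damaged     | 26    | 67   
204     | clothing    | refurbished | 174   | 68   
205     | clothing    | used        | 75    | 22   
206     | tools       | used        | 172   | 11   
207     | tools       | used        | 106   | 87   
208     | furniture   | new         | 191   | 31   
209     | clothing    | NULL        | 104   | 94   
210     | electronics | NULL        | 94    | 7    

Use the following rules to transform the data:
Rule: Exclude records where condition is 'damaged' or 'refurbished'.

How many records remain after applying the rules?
8

Step 1: Count records to exclude
  - 1 (damaged) + 1 (refurbished) = 2 records
Step 2: Total records: 10
Step 3: Remaining = 10 - 2 = 8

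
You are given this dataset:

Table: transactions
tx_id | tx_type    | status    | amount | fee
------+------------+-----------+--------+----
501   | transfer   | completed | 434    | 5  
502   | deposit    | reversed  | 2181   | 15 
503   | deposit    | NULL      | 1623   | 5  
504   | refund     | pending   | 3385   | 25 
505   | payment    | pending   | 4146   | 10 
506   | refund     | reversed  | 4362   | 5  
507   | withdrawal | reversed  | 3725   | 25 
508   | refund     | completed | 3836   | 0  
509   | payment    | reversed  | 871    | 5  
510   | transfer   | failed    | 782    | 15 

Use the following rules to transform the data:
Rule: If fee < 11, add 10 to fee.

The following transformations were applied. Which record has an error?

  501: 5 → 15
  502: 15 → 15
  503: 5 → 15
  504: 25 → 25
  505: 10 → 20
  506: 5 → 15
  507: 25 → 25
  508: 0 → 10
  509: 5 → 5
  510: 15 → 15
Record 509 has an error. The correct transformed value should be 15, not 5.

Step 1: Check each record against the rule
Step 2: Record 509 has fee = 5
Step 3: Since 5 < 11, the bonus should have been applied
Step 4: Correct value = 15, but claimed value = 5
Conclusion: Record 509 has the error.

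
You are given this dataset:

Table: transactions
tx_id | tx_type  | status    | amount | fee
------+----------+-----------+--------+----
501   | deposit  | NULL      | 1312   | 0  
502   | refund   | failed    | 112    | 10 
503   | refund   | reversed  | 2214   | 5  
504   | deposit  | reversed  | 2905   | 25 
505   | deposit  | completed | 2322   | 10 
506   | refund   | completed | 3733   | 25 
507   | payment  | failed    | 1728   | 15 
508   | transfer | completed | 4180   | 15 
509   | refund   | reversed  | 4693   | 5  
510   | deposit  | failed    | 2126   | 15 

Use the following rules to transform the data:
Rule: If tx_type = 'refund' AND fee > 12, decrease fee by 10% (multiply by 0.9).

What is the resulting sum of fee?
122.5

Step 1: Find records where tx_type = 'refund' AND fee > 12
Step 2: 1 records match, summing to 25
Step 3: After multiplier: 25 × 0.9 = 22.5
Step 4: Unaffected records sum: 100
Step 5: Final sum = 22.5 + 100 = 122.5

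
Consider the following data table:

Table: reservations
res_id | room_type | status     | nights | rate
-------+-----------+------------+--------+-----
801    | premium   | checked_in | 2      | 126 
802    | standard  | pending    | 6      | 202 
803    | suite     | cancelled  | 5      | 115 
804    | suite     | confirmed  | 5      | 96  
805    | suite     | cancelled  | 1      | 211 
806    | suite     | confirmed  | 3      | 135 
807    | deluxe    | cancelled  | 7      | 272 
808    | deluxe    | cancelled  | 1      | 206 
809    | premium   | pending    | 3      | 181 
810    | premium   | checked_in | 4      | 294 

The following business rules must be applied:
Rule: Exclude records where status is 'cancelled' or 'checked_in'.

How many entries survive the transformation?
4

Step 1: Count records to exclude
  - 4 (cancelled) + 2 (checked_in) = 6 records
Step 2: Total records: 10
Step 3: Remaining = 10 - 6 = 4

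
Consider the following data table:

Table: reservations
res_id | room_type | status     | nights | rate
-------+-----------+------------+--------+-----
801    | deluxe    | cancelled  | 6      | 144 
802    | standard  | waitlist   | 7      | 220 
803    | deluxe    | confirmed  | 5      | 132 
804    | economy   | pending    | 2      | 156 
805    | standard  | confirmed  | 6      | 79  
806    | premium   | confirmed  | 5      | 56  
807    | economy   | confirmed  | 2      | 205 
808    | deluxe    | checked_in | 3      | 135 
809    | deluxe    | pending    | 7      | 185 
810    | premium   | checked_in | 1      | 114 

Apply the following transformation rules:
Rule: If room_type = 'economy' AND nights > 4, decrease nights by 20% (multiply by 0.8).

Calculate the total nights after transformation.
44

Step 1: Find records where room_type = 'economy' AND nights > 4
Step 2: 0 records match, summing to 0
Step 3: After multiplier: 0 × 0.8 = 0.0
Step 4: Unaffected records sum: 44
Step 5: Final sum = 0.0 + 44 = 44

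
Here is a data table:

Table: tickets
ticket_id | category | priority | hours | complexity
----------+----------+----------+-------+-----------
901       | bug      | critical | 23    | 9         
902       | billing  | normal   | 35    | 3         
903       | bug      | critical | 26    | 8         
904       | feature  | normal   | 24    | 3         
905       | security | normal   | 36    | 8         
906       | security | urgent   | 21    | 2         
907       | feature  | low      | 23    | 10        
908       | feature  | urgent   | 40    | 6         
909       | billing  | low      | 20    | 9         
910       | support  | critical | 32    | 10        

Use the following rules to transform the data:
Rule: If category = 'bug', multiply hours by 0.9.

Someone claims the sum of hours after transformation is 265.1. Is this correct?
No, the correct result is 275.1.

Step 1: Calculate the correct sum after transformation
Step 2: Apply multiplier 0.9 to records where category = 'bug'
Step 3: Correct result = 275.1
Step 4: Claimed result = 265.1
Step 5: 275.1 ≠ 265.1
Conclusion: The claimed result is incorrect. The correct answer is 275.1.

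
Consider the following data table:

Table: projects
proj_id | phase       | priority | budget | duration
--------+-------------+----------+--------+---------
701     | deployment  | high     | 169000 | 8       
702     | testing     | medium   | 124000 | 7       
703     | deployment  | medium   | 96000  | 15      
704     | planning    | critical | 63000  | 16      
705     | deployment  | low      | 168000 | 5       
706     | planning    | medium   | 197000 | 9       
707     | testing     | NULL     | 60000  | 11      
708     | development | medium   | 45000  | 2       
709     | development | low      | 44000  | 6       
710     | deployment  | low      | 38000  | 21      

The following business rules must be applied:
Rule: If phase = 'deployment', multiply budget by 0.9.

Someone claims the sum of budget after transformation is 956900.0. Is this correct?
Yes, the result is correct.

Step 1: Calculate the correct sum after transformation
Step 2: Apply multiplier 0.9 to records where phase = 'deployment'
Step 3: Correct result = 956900.0
Step 4: Claimed result = 956900.0
Step 5: 956900.0 = 956900.0 ✓
Conclusion: The claimed result is correct.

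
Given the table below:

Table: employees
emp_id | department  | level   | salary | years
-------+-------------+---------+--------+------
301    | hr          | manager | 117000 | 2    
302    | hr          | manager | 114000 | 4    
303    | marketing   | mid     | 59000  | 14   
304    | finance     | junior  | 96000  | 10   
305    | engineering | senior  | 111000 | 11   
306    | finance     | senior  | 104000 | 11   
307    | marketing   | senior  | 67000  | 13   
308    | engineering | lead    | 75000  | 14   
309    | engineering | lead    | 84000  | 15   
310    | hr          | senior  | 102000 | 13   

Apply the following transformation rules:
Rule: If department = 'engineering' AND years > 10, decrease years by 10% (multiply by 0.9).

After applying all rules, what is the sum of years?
103.0

Step 1: Find records where department = 'engineering' AND years > 10
Step 2: 3 records match, summing to 40
Step 3: After multiplier: 40 × 0.9 = 36.0
Step 4: Unaffected records sum: 67
Step 5: Final sum = 36.0 + 67 = 103.0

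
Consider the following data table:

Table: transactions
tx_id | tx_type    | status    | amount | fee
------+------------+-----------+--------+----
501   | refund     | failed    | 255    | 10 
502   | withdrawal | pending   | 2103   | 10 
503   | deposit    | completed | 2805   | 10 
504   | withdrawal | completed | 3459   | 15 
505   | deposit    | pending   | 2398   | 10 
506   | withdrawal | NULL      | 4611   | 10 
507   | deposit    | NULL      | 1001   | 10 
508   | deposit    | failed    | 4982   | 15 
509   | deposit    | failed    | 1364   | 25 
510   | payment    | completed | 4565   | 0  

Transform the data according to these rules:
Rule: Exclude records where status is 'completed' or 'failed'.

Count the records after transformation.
4

Step 1: Count records to exclude
  - 3 (completed) + 3 (failed) = 6 records
Step 2: Total records: 10
Step 3: Remaining = 10 - 6 = 4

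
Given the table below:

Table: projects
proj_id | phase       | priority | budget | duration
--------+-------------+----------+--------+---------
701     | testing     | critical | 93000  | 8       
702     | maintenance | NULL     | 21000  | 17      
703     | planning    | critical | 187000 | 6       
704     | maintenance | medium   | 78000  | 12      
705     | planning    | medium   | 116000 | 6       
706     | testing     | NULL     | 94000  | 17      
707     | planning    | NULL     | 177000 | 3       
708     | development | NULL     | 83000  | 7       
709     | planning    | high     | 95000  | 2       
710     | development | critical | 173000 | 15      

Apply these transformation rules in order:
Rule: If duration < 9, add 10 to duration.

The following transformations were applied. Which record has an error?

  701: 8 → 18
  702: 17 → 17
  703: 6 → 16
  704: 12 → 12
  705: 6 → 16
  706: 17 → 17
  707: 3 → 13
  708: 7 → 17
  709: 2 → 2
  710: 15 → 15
Record 709 has an error. The correct transformed value should be 12, not 2.

Step 1: Check each record against the rule
Step 2: Record 709 has duration = 2
Step 3: Since 2 < 9, the bonus should have been applied
Step 4: Correct value = 12, but claimed value = 2
Conclusion: Record 709 has the error.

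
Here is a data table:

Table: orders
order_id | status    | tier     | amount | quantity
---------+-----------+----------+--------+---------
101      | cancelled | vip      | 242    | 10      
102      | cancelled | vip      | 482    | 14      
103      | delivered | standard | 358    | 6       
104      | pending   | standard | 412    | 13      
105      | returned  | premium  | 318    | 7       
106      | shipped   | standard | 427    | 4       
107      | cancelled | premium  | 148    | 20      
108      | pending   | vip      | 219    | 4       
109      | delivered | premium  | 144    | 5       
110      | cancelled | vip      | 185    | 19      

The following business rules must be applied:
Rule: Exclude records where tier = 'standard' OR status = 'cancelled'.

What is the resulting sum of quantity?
16

Step 1: Find records where tier = 'standard' OR status = 'cancelled'
Step 2: 7 records match, summing to 86
Step 3: Original sum: 102
Step 4: Remaining sum = 102 - 86 = 16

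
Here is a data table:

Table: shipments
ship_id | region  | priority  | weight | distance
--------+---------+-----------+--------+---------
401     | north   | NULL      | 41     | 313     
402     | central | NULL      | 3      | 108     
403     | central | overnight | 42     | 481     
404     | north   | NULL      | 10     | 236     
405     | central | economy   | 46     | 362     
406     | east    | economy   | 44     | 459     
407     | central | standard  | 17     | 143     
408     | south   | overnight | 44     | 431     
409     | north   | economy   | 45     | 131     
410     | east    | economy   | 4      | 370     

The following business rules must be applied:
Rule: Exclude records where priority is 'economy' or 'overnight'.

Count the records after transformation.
4

Step 1: Count records to exclude
  - 4 (economy) + 2 (overnight) = 6 records
Step 2: Total records: 10
Step 3: Remaining = 10 - 6 = 4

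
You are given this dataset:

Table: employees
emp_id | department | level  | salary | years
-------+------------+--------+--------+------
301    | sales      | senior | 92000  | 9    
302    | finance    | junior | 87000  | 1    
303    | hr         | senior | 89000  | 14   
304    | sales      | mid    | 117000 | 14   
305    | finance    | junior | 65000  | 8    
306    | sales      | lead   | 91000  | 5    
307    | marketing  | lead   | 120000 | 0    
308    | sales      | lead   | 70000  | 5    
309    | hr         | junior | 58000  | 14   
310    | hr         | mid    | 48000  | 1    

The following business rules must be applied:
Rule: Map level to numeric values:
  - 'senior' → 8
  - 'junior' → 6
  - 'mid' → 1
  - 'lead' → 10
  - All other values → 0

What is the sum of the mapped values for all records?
66

Step 1: Apply mapping to each record
Step 2: Count by status:
  'senior': 2 records × 8 = 16
  'junior': 3 records × 6 = 18
  'mid': 2 records × 1 = 2
  'lead': 3 records × 10 = 30
Step 3: Sum all mapped values = 66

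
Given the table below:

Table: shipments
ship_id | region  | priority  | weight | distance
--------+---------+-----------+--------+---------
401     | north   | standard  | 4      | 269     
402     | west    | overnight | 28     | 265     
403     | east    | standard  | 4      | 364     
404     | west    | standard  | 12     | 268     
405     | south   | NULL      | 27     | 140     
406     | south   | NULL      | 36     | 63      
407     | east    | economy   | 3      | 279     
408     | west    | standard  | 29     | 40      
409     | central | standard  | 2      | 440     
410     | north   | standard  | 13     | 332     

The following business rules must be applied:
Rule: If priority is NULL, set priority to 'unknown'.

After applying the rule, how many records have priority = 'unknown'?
2

Step 1: Count records where priority IS NULL
Step 2: Found 2 records with NULL priority
Step 3: These records will have priority set to 'unknown'
Step 4: Records already having priority = 'unknown': 0
Step 5: Answer: 2 + 0 = 2 records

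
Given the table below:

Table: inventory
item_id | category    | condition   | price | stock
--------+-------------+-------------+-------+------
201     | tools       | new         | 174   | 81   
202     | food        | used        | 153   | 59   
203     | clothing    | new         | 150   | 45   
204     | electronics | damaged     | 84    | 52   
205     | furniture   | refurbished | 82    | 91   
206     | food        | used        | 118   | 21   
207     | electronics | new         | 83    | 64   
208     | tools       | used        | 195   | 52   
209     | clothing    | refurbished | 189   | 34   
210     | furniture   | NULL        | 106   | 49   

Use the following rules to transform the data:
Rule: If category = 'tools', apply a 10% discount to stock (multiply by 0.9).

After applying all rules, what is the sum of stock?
534.7

Step 1: Records with category = 'tools' have total stock = 133
Step 2: Apply multiplier: 133 × 0.9 = 119.7
Step 3: Other records total: 415
Step 4: Final sum = 119.7 + 415 = 534.7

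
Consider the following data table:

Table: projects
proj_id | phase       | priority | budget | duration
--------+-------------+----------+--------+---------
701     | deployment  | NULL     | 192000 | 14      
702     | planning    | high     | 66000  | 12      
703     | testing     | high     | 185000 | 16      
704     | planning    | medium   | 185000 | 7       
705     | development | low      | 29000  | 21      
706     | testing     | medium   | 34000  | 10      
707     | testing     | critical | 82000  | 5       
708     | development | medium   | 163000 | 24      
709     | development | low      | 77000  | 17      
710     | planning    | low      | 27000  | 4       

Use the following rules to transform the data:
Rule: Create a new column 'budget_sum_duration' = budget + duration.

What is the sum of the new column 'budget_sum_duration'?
1040130

Step 1: For each record, compute budget + duration
Example calculations:
  192000 + 14 = 192014
  66000 + 12 = 66012
  185000 + 16 = 185016
  ...
Step 2: Sum all derived values
Step 3: Total = 1040130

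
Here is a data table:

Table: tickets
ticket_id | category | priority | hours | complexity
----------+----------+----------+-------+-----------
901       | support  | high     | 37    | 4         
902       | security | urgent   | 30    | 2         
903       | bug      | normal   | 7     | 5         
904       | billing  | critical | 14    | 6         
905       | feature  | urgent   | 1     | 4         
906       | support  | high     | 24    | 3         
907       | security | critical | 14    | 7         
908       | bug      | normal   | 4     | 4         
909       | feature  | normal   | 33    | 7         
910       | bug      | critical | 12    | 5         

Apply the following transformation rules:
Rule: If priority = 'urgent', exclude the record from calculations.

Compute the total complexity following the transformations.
41

Step 1: Identify records where priority = 'urgent'
Step 2: The excluded records sum to 6
Step 3: Original total complexity = 47
Step 4: Remaining total = 47 - 6 = 41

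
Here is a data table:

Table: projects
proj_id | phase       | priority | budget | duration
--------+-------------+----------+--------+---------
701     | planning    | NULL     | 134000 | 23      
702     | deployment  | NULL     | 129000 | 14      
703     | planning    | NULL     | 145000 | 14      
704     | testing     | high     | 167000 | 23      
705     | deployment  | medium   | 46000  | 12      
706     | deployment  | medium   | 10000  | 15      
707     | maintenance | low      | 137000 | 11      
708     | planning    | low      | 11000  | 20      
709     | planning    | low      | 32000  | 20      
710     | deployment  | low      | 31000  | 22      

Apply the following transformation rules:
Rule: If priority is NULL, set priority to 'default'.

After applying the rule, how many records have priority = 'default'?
3

Step 1: Count records where priority IS NULL
Step 2: Found 3 records with NULL priority
Step 3: These records will have priority set to 'default'
Step 4: Records already having priority = 'default': 0
Step 5: Answer: 3 + 0 = 3 records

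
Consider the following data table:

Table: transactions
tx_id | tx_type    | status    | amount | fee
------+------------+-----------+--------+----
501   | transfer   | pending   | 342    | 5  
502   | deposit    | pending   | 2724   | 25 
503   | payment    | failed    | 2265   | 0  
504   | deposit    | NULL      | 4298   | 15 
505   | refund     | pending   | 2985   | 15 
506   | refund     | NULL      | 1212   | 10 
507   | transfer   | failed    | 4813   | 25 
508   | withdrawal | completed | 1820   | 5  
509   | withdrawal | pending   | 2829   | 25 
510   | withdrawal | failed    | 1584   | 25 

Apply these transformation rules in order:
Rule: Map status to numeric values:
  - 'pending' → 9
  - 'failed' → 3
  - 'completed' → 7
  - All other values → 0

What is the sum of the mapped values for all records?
52

Step 1: Apply mapping to each record
Step 2: Count by status:
  'pending': 4 records × 9 = 36
  'failed': 3 records × 3 = 9
  'completed': 1 records × 7 = 7
Step 3: Sum all mapped values = 52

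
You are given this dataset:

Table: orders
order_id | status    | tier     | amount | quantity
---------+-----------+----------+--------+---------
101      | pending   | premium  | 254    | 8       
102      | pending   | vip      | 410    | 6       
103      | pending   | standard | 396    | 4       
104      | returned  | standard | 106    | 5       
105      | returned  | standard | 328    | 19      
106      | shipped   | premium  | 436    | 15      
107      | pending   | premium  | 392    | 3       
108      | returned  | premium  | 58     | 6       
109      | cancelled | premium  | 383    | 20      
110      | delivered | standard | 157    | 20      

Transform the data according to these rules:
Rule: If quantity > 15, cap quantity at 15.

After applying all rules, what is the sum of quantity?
92

Step 1: 3 records have quantity > 15
Step 2: These records originally summed to 59
Step 3: After capping: 3 × 15 = 45
Step 4: Unaffected records sum: 47
Step 5: Final sum = 45 + 47 = 92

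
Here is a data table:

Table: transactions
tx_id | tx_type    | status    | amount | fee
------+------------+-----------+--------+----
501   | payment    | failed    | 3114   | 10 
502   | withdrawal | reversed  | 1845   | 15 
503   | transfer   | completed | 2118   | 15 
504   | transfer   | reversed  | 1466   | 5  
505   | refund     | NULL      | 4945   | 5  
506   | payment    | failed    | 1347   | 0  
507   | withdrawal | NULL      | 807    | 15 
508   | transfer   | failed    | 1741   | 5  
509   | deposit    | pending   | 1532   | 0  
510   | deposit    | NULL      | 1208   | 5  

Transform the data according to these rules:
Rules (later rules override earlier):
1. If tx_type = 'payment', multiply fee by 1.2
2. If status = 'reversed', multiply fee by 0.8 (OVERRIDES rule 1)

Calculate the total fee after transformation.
73.0

Step 1: Rule 2 takes priority for records with status = 'reversed'
  - 2 records: 20 × 0.8 = 16.0
Step 2: Rule 1 applies to remaining records with tx_type = 'payment'
  - 2 records: 10 × 1.2 = 12.0
Step 3: Other records unchanged: 45
Step 4: Final sum = 16.0 + 12.0 + 45 = 73.0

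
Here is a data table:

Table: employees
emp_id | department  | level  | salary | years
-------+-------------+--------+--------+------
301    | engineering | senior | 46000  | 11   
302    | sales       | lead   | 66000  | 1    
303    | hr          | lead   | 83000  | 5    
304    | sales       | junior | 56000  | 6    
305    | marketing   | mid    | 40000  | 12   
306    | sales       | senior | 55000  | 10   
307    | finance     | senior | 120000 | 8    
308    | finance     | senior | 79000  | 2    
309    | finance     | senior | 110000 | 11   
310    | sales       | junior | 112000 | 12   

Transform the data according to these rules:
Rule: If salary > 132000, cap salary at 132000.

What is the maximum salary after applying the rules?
120000

Step 1: Original maximum salary = 120000
Step 2: Check cap of 132000 against maximum
Step 3: No records exceed the cap (max 120000 <= cap 132000), so no capping applies
Step 4: Maximum after transformation = 120000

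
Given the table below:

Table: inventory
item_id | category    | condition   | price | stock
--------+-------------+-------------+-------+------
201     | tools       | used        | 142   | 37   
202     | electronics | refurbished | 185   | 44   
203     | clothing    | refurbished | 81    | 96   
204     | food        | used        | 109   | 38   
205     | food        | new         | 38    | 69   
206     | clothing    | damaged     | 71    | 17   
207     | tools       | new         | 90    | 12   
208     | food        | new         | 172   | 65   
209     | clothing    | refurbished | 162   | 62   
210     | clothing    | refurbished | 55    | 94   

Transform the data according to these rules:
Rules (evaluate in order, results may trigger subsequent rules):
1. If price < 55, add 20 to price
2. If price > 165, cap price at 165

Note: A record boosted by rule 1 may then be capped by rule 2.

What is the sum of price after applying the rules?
1098

Step 1: Apply rule 1 to records with price < 55
  - 1 records get bonus of 20
  - Of these, 0 records then exceed 165 and get capped
Step 2: Apply rule 2 to records with price > 165
  - 2 records (original) are capped
Step 3: Calculate final sum = 1098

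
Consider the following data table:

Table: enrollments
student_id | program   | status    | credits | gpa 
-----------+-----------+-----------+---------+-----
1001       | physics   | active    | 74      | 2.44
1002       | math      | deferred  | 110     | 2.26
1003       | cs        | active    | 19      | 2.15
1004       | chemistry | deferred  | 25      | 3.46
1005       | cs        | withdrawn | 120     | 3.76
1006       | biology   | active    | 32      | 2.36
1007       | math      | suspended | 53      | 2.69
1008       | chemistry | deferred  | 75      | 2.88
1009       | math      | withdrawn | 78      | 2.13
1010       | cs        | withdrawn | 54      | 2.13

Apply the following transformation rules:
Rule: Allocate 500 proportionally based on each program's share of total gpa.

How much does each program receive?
biology: 44.94, chemistry: 120.72, cs: 153.08, math: 134.81, physics: 46.46

Step 1: Calculate total gpa = 26.26
Step 2: Calculate each program's proportion:
  biology: 2.36/26.26 = 8.99% → 44.94
  chemistry: 6.34/26.26 = 24.14% → 120.72
  cs: 8.04/26.26 = 30.62% → 153.08
  math: 7.08/26.26 = 26.96% → 134.81
  physics: 2.44/26.26 = 9.29% → 46.46
Step 3: Verify: sum of allocations ≈ 500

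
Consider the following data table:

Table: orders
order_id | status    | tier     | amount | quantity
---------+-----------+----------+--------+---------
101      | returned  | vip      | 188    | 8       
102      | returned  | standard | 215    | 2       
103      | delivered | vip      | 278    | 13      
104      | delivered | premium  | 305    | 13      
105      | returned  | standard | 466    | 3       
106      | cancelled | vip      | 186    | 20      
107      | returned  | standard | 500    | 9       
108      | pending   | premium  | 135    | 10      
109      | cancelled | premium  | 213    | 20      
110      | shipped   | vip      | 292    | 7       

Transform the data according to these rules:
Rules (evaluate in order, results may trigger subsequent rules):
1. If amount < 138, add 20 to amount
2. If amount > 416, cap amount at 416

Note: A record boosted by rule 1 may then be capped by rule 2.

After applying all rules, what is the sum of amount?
2664

Step 1: Apply rule 1 to records with amount < 138
  - 1 records get bonus of 20
  - Of these, 0 records then exceed 416 and get capped
Step 2: Apply rule 2 to records with amount > 416
  - 2 records (original) are capped
Step 3: Calculate final sum = 2664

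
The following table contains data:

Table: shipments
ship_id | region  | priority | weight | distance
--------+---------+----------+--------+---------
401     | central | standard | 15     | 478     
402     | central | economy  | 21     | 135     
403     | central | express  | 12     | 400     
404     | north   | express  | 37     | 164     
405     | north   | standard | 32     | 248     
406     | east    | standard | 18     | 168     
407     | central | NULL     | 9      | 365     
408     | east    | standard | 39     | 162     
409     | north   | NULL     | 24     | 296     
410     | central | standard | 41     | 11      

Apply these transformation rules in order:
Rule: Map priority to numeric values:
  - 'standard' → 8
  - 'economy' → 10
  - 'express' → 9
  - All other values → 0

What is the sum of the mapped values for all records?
68

Step 1: Apply mapping to each record
Step 2: Count by status:
  'standard': 5 records × 8 = 40
  'economy': 1 records × 10 = 10
  'express': 2 records × 9 = 18
Step 3: Sum all mapped values = 68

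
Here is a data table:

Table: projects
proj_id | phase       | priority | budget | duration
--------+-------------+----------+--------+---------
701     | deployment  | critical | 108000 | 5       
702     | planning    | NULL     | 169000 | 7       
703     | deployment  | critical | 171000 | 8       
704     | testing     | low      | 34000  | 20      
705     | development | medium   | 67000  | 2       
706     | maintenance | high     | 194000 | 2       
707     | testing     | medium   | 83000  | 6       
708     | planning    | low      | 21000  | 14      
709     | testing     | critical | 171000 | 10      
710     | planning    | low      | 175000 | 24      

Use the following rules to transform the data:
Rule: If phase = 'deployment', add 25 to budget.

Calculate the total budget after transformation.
1193050

Step 1: Count records where phase = 'deployment': 2
Step 2: Total bonus added: 2 × 25 = 50
Step 3: Original sum of budget: 1193000
Step 4: Final sum = 1193000 + 50 = 1193050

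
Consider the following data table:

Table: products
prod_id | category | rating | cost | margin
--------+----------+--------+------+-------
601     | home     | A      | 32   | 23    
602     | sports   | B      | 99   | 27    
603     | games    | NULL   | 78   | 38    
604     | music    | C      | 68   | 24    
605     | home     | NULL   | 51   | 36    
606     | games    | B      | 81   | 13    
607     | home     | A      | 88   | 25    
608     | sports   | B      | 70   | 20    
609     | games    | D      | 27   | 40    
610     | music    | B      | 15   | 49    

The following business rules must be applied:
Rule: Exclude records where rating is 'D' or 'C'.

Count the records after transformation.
8

Step 1: Count records to exclude
  - 1 (D) + 1 (C) = 2 records
Step 2: Total records: 10
Step 3: Remaining = 10 - 2 = 8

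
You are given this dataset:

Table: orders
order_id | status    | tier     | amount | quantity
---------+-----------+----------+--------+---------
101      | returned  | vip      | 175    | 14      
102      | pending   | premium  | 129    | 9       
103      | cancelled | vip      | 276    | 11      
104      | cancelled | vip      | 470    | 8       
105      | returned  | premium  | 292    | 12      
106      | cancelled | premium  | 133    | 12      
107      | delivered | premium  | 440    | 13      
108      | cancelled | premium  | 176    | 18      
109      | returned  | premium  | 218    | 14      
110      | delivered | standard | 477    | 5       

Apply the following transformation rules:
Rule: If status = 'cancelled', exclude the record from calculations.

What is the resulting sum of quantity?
67

Step 1: Identify records where status = 'cancelled'
Step 2: The excluded records sum to 49
Step 3: Original total quantity = 116
Step 4: Remaining total = 116 - 49 = 67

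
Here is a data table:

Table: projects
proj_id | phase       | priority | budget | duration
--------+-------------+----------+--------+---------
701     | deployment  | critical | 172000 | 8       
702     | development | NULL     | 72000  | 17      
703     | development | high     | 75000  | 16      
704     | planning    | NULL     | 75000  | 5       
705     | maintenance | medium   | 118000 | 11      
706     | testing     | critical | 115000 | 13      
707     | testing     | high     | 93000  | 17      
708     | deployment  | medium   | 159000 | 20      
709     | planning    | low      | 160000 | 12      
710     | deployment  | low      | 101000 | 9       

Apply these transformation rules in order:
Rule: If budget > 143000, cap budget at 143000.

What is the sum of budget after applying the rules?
1078000

Step 1: 3 records have budget > 143000
Step 2: These records originally summed to 491000
Step 3: After capping: 3 × 143000 = 429000
Step 4: Unaffected records sum: 649000
Step 5: Final sum = 429000 + 649000 = 1078000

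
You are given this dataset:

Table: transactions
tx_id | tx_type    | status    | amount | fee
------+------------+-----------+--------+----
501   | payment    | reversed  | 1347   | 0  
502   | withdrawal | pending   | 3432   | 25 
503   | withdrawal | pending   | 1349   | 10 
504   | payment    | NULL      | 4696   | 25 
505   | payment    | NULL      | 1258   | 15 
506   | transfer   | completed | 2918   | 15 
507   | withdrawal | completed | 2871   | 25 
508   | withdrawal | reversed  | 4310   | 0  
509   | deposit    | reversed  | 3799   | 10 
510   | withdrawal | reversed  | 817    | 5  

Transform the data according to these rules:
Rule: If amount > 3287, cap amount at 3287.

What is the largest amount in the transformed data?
3287

Step 1: Original maximum amount = 4696
Step 2: Apply cap at 3287
Step 3: 4 records had amount > 3287 and were capped
Step 4: Maximum after transformation = 3287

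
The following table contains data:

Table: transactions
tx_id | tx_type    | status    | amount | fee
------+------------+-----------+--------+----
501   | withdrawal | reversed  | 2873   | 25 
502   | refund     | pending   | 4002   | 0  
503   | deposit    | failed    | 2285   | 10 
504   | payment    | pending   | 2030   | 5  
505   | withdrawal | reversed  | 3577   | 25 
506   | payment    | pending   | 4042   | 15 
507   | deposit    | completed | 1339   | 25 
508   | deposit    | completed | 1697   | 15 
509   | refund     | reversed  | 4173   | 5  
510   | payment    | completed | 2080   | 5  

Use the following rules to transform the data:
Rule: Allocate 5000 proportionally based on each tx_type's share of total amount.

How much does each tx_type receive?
deposit: 946.86, payment: 1450.64, refund: 1454.73, withdrawal: 1147.77

Step 1: Calculate total amount = 28098
Step 2: Calculate each tx_type's proportion:
  deposit: 5321/28098 = 18.94% → 946.86
  payment: 8152/28098 = 29.01% → 1450.64
  refund: 8175/28098 = 29.09% → 1454.73
  withdrawal: 6450/28098 = 22.96% → 1147.77
Step 3: Verify: sum of allocations ≈ 5000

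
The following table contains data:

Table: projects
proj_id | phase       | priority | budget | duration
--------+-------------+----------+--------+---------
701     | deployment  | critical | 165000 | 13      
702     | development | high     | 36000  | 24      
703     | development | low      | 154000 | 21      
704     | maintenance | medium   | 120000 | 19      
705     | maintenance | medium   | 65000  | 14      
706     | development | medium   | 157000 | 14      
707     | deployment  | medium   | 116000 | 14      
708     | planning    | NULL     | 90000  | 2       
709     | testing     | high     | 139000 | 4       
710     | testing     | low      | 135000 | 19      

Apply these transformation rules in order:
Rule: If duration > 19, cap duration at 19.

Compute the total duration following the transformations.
137

Step 1: 2 records have duration > 19
Step 2: These records originally summed to 45
Step 3: After capping: 2 × 19 = 38
Step 4: Unaffected records sum: 99
Step 5: Final sum = 38 + 99 = 137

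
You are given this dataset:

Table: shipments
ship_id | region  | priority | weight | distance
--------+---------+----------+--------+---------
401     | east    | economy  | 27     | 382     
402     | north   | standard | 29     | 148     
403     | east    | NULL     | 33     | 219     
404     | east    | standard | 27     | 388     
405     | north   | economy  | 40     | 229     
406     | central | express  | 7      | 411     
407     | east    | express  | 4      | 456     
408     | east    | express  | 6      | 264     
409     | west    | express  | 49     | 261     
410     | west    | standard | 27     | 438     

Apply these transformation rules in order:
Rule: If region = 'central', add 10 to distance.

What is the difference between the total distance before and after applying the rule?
10

Step 1: Original sum of distance = 3196
Step 2: 1 records have region = 'central'
Step 3: Each affected record changes by 10
Step 4: Total change = 1 × 10 = 10
Step 5: New sum = 3196 + 10 = 3206
Step 6: Difference = |3206 - 3196| = 10
        (Sum increased by 10)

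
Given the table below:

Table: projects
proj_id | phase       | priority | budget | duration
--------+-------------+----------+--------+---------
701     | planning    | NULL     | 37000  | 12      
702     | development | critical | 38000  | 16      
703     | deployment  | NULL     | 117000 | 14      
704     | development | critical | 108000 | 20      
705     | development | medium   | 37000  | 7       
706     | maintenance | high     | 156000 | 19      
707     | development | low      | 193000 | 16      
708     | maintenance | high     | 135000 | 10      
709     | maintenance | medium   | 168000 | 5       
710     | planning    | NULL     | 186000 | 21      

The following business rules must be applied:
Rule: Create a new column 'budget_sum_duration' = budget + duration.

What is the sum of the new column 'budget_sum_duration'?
1175140

Step 1: For each record, compute budget + duration
Example calculations:
  37000 + 12 = 37012
  38000 + 16 = 38016
  117000 + 14 = 117014
  ...
Step 2: Sum all derived values
Step 3: Total = 1175140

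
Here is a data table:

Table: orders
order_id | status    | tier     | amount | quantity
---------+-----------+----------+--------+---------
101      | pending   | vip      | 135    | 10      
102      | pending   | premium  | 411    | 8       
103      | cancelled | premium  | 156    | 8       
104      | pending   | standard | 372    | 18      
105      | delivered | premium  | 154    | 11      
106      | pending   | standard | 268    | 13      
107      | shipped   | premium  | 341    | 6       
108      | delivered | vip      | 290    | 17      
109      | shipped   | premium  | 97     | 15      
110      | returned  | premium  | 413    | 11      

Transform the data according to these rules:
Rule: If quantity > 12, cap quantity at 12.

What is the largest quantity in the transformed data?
12

Step 1: Original maximum quantity = 18
Step 2: Apply cap at 12
Step 3: 4 records had quantity > 12 and were capped
Step 4: Maximum after transformation = 12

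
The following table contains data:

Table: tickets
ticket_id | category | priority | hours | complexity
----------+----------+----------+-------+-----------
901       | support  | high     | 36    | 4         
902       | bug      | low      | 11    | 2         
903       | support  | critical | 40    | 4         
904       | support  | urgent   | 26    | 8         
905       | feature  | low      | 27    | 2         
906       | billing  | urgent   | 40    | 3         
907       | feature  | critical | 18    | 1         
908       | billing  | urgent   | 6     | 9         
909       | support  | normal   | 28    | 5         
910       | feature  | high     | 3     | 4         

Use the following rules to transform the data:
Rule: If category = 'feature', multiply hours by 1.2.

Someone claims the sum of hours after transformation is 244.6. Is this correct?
Yes, the result is correct.

Step 1: Calculate the correct sum after transformation
Step 2: Apply multiplier 1.2 to records where category = 'feature'
Step 3: Correct result = 244.6
Step 4: Claimed result = 244.6
Step 5: 244.6 = 244.6 ✓
Conclusion: The claimed result is correct.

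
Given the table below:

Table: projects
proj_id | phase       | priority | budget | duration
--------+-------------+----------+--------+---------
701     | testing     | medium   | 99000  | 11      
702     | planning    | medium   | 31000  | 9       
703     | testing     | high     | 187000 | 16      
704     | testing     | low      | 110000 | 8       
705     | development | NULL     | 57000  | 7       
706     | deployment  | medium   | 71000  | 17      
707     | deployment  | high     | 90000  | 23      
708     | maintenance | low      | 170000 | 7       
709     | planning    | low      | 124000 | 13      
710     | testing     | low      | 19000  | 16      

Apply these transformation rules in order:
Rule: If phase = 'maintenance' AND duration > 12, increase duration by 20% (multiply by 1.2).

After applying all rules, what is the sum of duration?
127

Step 1: Find records where phase = 'maintenance' AND duration > 12
Step 2: 0 records match, summing to 0
Step 3: After multiplier: 0 × 1.2 = 0.0
Step 4: Unaffected records sum: 127
Step 5: Final sum = 0.0 + 127 = 127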